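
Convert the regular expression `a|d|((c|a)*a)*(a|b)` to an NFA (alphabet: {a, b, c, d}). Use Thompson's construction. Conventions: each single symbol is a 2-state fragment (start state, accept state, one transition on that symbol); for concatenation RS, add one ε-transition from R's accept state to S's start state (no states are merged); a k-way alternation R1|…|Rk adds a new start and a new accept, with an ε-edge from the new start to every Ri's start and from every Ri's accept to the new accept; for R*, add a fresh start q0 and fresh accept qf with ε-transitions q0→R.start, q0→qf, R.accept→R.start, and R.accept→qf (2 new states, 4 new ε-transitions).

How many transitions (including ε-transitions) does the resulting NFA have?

31

Per subexpression:
Each of the 7 symbol leaves contributes 1 transition (1 symbol, 0 ε).
  c|a → 6 transitions (2 symbol, 4 ε)
  (c|a)* → 10 transitions (2 symbol, 8 ε)
  (c|a)*a → 12 transitions (3 symbol, 9 ε)
  ((c|a)*a)* → 16 transitions (3 symbol, 13 ε)
  a|b → 6 transitions (2 symbol, 4 ε)
  ((c|a)*a)*(a|b) → 23 transitions (5 symbol, 18 ε)
  a|d|((c|a)*a)*(a|b) → 31 transitions (7 symbol, 24 ε)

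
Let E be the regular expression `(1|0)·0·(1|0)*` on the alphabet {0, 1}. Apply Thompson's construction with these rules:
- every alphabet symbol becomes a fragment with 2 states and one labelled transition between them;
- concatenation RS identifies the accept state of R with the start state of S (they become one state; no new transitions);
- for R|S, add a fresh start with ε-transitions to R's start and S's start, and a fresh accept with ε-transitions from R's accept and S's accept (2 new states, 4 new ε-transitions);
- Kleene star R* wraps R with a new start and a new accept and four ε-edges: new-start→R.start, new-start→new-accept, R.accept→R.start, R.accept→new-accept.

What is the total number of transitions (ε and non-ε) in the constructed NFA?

Recursing over subexpressions:
Each of the 5 symbol leaves contributes 1 transition (1 symbol, 0 ε).
  1|0 = 6 transitions (2 symbol, 4 ε)
  1|0 = 6 transitions (2 symbol, 4 ε)
  (1|0)* = 10 transitions (2 symbol, 8 ε)
  (1|0)·0·(1|0)* = 17 transitions (5 symbol, 12 ε)

17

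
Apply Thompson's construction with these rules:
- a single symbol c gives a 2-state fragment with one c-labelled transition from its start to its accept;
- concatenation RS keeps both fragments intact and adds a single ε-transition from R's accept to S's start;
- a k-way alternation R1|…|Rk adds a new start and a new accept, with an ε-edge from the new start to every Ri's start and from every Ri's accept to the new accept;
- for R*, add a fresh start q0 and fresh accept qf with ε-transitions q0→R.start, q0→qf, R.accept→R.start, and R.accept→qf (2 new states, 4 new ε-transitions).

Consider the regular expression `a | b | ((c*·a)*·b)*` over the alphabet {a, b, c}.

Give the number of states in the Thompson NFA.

18

Recursing over subexpressions:
Each of the 5 symbol leaves contributes a 2-state fragment.
  c* : 4 states
  c*·a : 6 states
  (c*·a)* : 8 states
  (c*·a)*·b : 10 states
  ((c*·a)*·b)* : 12 states
  a | b | ((c*·a)*·b)* : 18 states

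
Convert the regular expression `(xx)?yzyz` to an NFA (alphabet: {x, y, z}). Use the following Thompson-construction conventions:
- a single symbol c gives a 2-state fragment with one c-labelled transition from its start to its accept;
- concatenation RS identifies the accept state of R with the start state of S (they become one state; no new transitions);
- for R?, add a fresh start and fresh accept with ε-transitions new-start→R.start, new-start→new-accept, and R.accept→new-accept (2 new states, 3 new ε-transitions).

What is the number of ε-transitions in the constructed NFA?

3

Recursing over subexpressions:
Each of the 6 symbol leaves contributes 0 ε-transitions.
  xx — 0 ε-transitions
  (xx)? — 3 ε-transitions
  (xx)?yzyz — 3 ε-transitions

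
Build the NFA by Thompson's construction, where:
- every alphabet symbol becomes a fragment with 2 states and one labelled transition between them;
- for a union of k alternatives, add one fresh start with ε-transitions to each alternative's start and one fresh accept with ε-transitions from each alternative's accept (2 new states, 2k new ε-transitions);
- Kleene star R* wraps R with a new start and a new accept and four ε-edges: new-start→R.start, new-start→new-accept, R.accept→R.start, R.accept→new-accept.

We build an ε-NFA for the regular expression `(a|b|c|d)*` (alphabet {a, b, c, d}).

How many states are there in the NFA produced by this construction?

12

Per subexpression:
Each of the 4 symbol leaves contributes a 2-state fragment.
  a|b|c|d : 10 states
  (a|b|c|d)* : 12 states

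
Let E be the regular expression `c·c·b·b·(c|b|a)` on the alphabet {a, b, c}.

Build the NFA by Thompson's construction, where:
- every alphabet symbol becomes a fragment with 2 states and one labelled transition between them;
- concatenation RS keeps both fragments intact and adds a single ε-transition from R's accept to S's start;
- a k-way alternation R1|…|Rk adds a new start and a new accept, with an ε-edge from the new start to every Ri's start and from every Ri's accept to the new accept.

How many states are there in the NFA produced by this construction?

16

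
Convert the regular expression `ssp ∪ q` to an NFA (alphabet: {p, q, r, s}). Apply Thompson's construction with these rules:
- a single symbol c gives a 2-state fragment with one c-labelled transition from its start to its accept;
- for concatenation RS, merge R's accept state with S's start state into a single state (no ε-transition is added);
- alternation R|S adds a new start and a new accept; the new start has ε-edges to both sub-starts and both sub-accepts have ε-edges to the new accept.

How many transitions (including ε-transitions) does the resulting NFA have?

Per subexpression:
Each of the 4 symbol leaves contributes 1 transition (1 symbol, 0 ε).
  ssp — 3 transitions (3 symbol, 0 ε)
  ssp ∪ q — 8 transitions (4 symbol, 4 ε)

8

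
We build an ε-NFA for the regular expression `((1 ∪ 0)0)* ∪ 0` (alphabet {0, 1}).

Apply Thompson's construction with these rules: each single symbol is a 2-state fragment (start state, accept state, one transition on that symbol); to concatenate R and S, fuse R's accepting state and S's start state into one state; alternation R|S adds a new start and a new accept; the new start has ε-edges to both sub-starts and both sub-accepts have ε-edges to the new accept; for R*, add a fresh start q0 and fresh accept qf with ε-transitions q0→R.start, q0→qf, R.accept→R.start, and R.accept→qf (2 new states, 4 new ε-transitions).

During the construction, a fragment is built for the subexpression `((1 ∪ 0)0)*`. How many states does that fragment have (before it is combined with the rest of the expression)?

Fragment for `((1 ∪ 0)0)*`:
Each of the 3 symbol leaves contributes a 2-state fragment.
  1 ∪ 0 = 6 states
  (1 ∪ 0)0 = 7 states
  ((1 ∪ 0)0)* = 9 states

9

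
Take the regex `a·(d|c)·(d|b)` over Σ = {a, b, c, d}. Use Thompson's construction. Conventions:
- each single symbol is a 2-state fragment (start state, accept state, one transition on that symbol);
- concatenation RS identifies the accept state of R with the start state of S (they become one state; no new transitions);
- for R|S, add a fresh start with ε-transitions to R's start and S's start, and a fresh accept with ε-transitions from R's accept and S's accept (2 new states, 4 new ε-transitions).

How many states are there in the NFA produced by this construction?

12

Per subexpression:
Each of the 5 symbol leaves contributes a 2-state fragment.
  d|c → 6 states
  d|b → 6 states
  a·(d|c)·(d|b) → 12 states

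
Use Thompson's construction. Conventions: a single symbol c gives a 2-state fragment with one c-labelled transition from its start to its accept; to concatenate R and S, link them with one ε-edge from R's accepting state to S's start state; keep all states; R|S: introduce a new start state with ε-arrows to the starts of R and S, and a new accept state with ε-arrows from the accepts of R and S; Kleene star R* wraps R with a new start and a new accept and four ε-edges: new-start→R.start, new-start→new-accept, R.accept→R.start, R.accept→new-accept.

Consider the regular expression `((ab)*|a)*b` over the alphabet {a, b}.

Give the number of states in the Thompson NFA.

Bottom-up over the parse tree:
Each of the 4 symbol leaves contributes a 2-state fragment.
  ab → 4 states
  (ab)* → 6 states
  (ab)*|a → 10 states
  ((ab)*|a)* → 12 states
  ((ab)*|a)*b → 14 states

14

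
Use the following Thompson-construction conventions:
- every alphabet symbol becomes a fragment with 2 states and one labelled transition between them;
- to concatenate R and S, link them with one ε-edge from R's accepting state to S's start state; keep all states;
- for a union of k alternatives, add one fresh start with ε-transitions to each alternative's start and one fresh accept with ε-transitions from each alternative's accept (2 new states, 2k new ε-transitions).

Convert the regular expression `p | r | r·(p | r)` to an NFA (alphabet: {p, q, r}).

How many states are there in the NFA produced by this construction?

14

By structural recursion:
Each of the 5 symbol leaves contributes a 2-state fragment.
  p | r : 6 states
  r·(p | r) : 8 states
  p | r | r·(p | r) : 14 states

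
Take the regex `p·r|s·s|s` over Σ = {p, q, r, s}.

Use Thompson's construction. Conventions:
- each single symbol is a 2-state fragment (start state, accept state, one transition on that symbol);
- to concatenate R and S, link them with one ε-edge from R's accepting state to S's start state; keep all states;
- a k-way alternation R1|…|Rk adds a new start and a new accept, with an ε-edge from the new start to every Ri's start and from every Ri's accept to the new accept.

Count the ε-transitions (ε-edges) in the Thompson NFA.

8

Bottom-up over the parse tree:
Each of the 5 symbol leaves contributes 0 ε-transitions.
  p·r = 1 ε-transition
  s·s = 1 ε-transition
  p·r|s·s|s = 8 ε-transitions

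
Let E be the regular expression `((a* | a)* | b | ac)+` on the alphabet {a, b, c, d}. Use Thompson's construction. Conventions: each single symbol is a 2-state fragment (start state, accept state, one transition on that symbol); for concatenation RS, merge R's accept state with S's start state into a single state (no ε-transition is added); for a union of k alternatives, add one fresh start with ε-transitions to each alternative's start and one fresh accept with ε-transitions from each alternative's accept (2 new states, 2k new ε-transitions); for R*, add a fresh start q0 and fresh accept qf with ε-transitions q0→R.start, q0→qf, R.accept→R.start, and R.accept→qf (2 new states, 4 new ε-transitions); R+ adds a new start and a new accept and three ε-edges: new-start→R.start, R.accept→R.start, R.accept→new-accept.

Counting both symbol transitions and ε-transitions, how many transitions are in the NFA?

26

Recursing over subexpressions:
Each of the 5 symbol leaves contributes 1 transition (1 symbol, 0 ε).
  a* → 5 transitions (1 symbol, 4 ε)
  a* | a → 10 transitions (2 symbol, 8 ε)
  (a* | a)* → 14 transitions (2 symbol, 12 ε)
  ac → 2 transitions (2 symbol, 0 ε)
  (a* | a)* | b | ac → 23 transitions (5 symbol, 18 ε)
  ((a* | a)* | b | ac)+ → 26 transitions (5 symbol, 21 ε)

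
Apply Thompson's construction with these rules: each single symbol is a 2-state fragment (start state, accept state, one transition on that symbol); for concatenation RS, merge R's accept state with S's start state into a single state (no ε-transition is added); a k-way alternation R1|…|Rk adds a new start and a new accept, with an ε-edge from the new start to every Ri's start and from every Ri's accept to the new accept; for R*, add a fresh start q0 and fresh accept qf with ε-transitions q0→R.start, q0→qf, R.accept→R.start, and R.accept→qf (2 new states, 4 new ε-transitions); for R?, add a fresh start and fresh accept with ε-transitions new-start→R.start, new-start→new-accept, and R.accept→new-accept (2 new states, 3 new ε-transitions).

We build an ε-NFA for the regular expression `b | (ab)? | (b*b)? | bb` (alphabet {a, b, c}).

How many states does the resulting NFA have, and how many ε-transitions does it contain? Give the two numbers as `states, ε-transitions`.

19, 18

Bottom-up over the parse tree:
Each of the 7 symbol leaves contributes 2 states and 0 ε-transitions.
  ab = 3 states, 0 ε-transitions
  (ab)? = 5 states, 3 ε-transitions
  b* = 4 states, 4 ε-transitions
  b*b = 5 states, 4 ε-transitions
  (b*b)? = 7 states, 7 ε-transitions
  bb = 3 states, 0 ε-transitions
  b | (ab)? | (b*b)? | bb = 19 states, 18 ε-transitions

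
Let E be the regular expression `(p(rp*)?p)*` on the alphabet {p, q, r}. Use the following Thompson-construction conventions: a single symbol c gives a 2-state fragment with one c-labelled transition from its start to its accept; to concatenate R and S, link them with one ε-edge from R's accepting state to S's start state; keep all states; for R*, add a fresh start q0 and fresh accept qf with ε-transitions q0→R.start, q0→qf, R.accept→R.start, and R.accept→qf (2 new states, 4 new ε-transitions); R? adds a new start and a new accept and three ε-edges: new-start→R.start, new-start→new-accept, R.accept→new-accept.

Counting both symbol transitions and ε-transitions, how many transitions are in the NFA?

18

Per subexpression:
Each of the 4 symbol leaves contributes 1 transition (1 symbol, 0 ε).
  p* — 5 transitions (1 symbol, 4 ε)
  rp* — 7 transitions (2 symbol, 5 ε)
  (rp*)? — 10 transitions (2 symbol, 8 ε)
  p(rp*)?p — 14 transitions (4 symbol, 10 ε)
  (p(rp*)?p)* — 18 transitions (4 symbol, 14 ε)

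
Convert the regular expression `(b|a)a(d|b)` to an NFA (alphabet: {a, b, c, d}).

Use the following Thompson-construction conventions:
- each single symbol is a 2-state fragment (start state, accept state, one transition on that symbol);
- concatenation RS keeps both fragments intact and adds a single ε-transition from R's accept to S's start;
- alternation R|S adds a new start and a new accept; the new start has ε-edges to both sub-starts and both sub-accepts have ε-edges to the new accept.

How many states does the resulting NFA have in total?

14

Recursing over subexpressions:
Each of the 5 symbol leaves contributes a 2-state fragment.
  b|a : 6 states
  d|b : 6 states
  (b|a)a(d|b) : 14 states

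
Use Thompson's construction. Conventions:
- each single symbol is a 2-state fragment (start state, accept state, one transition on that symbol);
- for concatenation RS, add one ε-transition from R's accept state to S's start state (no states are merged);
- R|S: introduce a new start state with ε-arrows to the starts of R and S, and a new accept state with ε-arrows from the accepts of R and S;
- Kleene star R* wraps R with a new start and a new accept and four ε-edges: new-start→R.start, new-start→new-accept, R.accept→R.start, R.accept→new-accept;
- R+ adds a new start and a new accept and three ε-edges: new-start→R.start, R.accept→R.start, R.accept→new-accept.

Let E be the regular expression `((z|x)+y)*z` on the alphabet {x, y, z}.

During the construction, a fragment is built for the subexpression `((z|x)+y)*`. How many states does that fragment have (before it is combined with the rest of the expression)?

12

Fragment for `((z|x)+y)*`:
Each of the 3 symbol leaves contributes a 2-state fragment.
  z|x — 6 states
  (z|x)+ — 8 states
  (z|x)+y — 10 states
  ((z|x)+y)* — 12 states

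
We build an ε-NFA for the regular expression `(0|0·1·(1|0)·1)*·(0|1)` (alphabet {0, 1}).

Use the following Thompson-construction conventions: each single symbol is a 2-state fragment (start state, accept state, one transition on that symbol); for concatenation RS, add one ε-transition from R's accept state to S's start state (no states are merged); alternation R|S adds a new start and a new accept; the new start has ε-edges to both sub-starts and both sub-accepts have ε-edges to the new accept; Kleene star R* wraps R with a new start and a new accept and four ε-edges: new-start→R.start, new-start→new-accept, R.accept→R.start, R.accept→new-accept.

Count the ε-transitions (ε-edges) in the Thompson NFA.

Building bottom-up:
Each of the 8 symbol leaves contributes 0 ε-transitions.
  1|0 = 4 ε-transitions
  0·1·(1|0)·1 = 7 ε-transitions
  0|0·1·(1|0)·1 = 11 ε-transitions
  (0|0·1·(1|0)·1)* = 15 ε-transitions
  0|1 = 4 ε-transitions
  (0|0·1·(1|0)·1)*·(0|1) = 20 ε-transitions

20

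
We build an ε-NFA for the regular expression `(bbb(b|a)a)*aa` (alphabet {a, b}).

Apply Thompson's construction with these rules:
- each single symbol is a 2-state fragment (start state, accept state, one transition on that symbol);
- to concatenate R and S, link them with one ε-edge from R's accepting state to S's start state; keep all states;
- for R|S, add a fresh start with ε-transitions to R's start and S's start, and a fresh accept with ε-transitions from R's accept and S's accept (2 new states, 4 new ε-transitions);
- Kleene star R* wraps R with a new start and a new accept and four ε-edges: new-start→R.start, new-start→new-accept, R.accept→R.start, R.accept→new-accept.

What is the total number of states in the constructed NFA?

20

Building bottom-up:
Each of the 8 symbol leaves contributes a 2-state fragment.
  b|a → 6 states
  bbb(b|a)a → 14 states
  (bbb(b|a)a)* → 16 states
  (bbb(b|a)a)*aa → 20 states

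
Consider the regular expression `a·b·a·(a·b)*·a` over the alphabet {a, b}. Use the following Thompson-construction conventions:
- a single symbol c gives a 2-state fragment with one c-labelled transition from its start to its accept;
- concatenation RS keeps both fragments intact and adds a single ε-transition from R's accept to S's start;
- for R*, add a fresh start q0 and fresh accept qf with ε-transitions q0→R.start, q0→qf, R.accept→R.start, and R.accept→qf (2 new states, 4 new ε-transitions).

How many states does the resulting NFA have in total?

14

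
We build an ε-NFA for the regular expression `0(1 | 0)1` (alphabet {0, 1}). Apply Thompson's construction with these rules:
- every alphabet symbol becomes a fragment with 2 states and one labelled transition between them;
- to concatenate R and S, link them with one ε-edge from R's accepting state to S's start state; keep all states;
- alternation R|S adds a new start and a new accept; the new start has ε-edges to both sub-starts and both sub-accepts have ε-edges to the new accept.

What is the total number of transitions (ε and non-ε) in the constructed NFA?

Recursing over subexpressions:
Each of the 4 symbol leaves contributes 1 transition (1 symbol, 0 ε).
  1 | 0 — 6 transitions (2 symbol, 4 ε)
  0(1 | 0)1 — 10 transitions (4 symbol, 6 ε)

10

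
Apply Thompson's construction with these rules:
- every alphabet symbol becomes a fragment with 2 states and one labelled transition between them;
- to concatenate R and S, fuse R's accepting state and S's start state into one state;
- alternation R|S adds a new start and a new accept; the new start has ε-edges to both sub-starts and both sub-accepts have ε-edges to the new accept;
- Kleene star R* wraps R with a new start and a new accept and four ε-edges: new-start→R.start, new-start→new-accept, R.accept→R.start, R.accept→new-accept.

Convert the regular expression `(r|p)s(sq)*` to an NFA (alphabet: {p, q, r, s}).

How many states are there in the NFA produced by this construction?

11

By structural recursion:
Each of the 5 symbol leaves contributes a 2-state fragment.
  r|p — 6 states
  sq — 3 states
  (sq)* — 5 states
  (r|p)s(sq)* — 11 states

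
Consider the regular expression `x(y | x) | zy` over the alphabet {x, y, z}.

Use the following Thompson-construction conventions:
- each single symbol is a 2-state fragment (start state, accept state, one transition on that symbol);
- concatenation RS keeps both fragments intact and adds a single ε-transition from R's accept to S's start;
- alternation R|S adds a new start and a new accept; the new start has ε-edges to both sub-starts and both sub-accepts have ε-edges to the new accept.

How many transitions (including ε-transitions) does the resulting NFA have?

Per subexpression:
Each of the 5 symbol leaves contributes 1 transition (1 symbol, 0 ε).
  y | x : 6 transitions (2 symbol, 4 ε)
  x(y | x) : 8 transitions (3 symbol, 5 ε)
  zy : 3 transitions (2 symbol, 1 ε)
  x(y | x) | zy : 15 transitions (5 symbol, 10 ε)

15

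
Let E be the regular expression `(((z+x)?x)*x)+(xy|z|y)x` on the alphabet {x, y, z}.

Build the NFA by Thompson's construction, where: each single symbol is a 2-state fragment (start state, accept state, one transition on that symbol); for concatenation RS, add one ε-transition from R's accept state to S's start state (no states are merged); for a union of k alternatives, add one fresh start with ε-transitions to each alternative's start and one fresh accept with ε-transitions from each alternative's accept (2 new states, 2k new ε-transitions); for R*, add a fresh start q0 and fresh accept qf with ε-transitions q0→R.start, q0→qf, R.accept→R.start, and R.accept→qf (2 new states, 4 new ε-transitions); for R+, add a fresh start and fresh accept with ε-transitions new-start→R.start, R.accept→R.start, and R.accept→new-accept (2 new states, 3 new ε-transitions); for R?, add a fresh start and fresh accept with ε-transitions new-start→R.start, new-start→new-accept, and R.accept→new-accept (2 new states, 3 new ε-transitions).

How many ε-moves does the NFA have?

Bottom-up over the parse tree:
Each of the 9 symbol leaves contributes 0 ε-transitions.
  z+ : 3 ε-transitions
  z+x : 4 ε-transitions
  (z+x)? : 7 ε-transitions
  (z+x)?x : 8 ε-transitions
  ((z+x)?x)* : 12 ε-transitions
  ((z+x)?x)*x : 13 ε-transitions
  (((z+x)?x)*x)+ : 16 ε-transitions
  xy : 1 ε-transition
  xy|z|y : 7 ε-transitions
  (((z+x)?x)*x)+(xy|z|y)x : 25 ε-transitions

25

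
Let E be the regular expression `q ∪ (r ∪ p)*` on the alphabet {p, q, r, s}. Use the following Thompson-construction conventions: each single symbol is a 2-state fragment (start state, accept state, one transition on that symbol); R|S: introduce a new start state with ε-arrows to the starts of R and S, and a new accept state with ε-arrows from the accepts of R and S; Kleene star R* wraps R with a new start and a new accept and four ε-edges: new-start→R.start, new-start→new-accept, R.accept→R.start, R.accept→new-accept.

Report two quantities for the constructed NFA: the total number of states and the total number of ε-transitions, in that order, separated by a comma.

12, 12

Recursing over subexpressions:
Each of the 3 symbol leaves contributes 2 states and 0 ε-transitions.
  r ∪ p = 6 states, 4 ε-transitions
  (r ∪ p)* = 8 states, 8 ε-transitions
  q ∪ (r ∪ p)* = 12 states, 12 ε-transitions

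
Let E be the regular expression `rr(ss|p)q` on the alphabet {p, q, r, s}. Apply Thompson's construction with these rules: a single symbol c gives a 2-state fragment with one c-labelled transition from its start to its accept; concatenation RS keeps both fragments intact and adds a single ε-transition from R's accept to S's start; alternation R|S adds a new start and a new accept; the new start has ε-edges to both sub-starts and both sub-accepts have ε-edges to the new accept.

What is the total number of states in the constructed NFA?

By structural recursion:
Each of the 6 symbol leaves contributes a 2-state fragment.
  ss — 4 states
  ss|p — 8 states
  rr(ss|p)q — 14 states

14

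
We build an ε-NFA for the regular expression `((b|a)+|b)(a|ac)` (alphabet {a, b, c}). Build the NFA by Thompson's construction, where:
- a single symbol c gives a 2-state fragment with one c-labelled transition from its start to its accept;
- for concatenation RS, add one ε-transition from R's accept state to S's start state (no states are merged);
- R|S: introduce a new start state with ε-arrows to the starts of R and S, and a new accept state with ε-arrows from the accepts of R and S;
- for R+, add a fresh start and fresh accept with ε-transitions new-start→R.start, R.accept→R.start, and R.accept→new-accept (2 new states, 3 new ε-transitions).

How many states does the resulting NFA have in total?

20

Bottom-up over the parse tree:
Each of the 6 symbol leaves contributes a 2-state fragment.
  b|a → 6 states
  (b|a)+ → 8 states
  (b|a)+|b → 12 states
  ac → 4 states
  a|ac → 8 states
  ((b|a)+|b)(a|ac) → 20 states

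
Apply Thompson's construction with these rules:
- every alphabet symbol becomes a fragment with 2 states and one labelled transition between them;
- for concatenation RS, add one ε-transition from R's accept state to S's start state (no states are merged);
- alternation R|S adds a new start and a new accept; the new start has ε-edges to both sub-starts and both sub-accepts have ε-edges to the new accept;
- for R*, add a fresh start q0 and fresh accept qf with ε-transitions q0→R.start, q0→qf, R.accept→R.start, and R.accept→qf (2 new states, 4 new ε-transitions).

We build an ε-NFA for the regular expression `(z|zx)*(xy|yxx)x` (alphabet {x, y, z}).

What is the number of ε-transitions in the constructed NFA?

Building bottom-up:
Each of the 9 symbol leaves contributes 0 ε-transitions.
  zx = 1 ε-transition
  z|zx = 5 ε-transitions
  (z|zx)* = 9 ε-transitions
  xy = 1 ε-transition
  yxx = 2 ε-transitions
  xy|yxx = 7 ε-transitions
  (z|zx)*(xy|yxx)x = 18 ε-transitions

18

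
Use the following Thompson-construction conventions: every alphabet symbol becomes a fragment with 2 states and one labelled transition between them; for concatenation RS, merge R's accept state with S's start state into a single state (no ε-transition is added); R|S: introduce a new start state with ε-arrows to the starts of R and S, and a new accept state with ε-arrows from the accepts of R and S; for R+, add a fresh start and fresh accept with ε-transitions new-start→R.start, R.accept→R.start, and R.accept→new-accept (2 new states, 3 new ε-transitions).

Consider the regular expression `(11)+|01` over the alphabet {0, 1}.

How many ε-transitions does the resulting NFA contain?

Bottom-up over the parse tree:
Each of the 4 symbol leaves contributes 0 ε-transitions.
  11 : 0 ε-transitions
  (11)+ : 3 ε-transitions
  01 : 0 ε-transitions
  (11)+|01 : 7 ε-transitions

7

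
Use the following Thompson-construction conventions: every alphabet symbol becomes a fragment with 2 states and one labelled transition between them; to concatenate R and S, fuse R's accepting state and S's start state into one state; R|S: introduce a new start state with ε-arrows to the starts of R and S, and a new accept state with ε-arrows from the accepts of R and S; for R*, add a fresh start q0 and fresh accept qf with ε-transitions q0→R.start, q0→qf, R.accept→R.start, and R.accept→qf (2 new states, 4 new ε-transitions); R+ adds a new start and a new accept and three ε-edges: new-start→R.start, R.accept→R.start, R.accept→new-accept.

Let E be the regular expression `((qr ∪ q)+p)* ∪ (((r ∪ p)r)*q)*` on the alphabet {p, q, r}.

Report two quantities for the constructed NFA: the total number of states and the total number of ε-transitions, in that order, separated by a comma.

26, 27

Per subexpression:
Each of the 8 symbol leaves contributes 2 states and 0 ε-transitions.
  qr — 3 states, 0 ε-transitions
  qr ∪ q — 7 states, 4 ε-transitions
  (qr ∪ q)+ — 9 states, 7 ε-transitions
  (qr ∪ q)+p — 10 states, 7 ε-transitions
  ((qr ∪ q)+p)* — 12 states, 11 ε-transitions
  r ∪ p — 6 states, 4 ε-transitions
  (r ∪ p)r — 7 states, 4 ε-transitions
  ((r ∪ p)r)* — 9 states, 8 ε-transitions
  ((r ∪ p)r)*q — 10 states, 8 ε-transitions
  (((r ∪ p)r)*q)* — 12 states, 12 ε-transitions
  ((qr ∪ q)+p)* ∪ (((r ∪ p)r)*q)* — 26 states, 27 ε-transitions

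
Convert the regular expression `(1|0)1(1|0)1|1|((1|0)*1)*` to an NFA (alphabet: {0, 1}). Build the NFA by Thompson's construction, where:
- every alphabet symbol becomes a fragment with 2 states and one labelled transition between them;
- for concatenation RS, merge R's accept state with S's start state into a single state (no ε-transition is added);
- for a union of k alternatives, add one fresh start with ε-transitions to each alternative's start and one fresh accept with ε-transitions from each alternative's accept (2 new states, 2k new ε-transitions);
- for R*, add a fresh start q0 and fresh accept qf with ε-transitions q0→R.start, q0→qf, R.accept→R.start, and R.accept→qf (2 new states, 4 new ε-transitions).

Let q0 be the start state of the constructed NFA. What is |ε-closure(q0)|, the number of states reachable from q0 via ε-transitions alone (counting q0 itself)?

13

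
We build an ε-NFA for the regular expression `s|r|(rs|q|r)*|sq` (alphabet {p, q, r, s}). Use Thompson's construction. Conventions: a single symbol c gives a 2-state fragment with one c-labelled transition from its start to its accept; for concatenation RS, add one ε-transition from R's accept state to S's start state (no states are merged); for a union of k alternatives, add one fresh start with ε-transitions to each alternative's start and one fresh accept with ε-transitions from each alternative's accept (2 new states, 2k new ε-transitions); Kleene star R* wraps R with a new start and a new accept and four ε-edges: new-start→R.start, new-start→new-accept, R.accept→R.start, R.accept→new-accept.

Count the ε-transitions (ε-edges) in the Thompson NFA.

Recursing over subexpressions:
Each of the 8 symbol leaves contributes 0 ε-transitions.
  rs : 1 ε-transition
  rs|q|r : 7 ε-transitions
  (rs|q|r)* : 11 ε-transitions
  sq : 1 ε-transition
  s|r|(rs|q|r)*|sq : 20 ε-transitions

20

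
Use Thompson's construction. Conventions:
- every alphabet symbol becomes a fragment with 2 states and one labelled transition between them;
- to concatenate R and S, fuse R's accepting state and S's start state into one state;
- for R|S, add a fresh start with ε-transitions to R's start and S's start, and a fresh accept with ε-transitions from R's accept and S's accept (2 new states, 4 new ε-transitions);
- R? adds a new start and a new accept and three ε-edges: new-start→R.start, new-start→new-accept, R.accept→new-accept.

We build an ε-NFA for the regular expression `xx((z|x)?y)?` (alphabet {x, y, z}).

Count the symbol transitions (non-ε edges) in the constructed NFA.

5

Bottom-up over the parse tree:
Each of the 5 symbol leaves contributes exactly 1 symbol transition.
  z|x — 2 symbol transitions
  (z|x)? — 2 symbol transitions
  (z|x)?y — 3 symbol transitions
  ((z|x)?y)? — 3 symbol transitions
  xx((z|x)?y)? — 5 symbol transitions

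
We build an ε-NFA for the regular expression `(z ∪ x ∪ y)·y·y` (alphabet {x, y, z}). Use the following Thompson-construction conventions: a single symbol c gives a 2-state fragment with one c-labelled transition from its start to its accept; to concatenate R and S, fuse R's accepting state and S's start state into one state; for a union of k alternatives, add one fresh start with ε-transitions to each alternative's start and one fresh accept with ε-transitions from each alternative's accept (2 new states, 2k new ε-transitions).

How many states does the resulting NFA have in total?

10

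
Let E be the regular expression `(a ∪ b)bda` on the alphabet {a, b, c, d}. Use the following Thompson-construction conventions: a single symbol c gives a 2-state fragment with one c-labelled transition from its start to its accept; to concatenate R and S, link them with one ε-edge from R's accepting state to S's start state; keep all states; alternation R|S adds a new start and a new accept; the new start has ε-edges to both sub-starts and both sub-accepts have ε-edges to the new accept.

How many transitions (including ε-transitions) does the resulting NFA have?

12

Recursing over subexpressions:
Each of the 5 symbol leaves contributes 1 transition (1 symbol, 0 ε).
  a ∪ b = 6 transitions (2 symbol, 4 ε)
  (a ∪ b)bda = 12 transitions (5 symbol, 7 ε)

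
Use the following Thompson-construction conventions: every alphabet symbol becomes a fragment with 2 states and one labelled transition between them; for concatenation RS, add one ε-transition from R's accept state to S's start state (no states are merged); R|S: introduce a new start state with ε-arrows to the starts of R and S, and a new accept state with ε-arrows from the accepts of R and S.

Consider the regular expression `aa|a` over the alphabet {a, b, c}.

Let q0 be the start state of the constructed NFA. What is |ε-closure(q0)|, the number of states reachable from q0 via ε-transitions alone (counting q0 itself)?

Let C(F) = |ε-closure(F.start)| within fragment F, and note whether F accepts ε. Symbol fragments have C = 1 and do not accept ε. Then:
  aa — C equals the left operand's closure size = 1 (its accept is not ε-reachable, so the closure stops there)
  aa|a — C = 1 + 1 + 1 = 3 (the new accept is not ε-reachable since no branch accepts ε)

3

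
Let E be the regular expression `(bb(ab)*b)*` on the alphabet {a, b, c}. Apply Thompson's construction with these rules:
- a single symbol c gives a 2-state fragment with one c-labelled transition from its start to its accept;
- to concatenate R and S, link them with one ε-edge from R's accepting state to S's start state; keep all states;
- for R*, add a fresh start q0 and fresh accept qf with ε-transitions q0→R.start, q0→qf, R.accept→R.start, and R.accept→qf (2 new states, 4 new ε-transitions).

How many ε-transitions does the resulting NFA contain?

Recursing over subexpressions:
Each of the 5 symbol leaves contributes 0 ε-transitions.
  ab — 1 ε-transition
  (ab)* — 5 ε-transitions
  bb(ab)*b — 8 ε-transitions
  (bb(ab)*b)* — 12 ε-transitions

12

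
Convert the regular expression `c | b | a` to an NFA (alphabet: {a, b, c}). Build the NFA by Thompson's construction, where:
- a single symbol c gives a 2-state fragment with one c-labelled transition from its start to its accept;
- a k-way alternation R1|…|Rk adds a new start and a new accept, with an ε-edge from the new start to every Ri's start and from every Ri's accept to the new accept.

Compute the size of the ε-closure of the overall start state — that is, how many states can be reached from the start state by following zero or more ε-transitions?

Let C(F) = |ε-closure(F.start)| within fragment F, and note whether F accepts ε. Symbol fragments have C = 1 and do not accept ε. Then:
  c | b | a → C = 1 + 1 + 1 + 1 = 4 (the new accept is not ε-reachable since no branch accepts ε)

4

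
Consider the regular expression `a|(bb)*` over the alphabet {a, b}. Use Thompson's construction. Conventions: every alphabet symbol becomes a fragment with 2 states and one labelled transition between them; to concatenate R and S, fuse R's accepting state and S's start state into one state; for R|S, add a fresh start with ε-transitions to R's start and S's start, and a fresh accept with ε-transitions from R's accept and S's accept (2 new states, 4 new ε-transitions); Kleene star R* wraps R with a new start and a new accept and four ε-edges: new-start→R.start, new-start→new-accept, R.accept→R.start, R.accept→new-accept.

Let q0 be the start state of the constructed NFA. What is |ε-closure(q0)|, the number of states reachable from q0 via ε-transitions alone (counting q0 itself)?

6

Let C(F) = |ε-closure(F.start)| within fragment F, and note whether F accepts ε. Symbol fragments have C = 1 and do not accept ε. Then:
  bb → |ε-closure| equals the left operand's closure size = 1 (its accept is not ε-reachable, so the closure stops there)
  (bb)* → the star's fresh start ε-reaches both the body's start and the fresh accept: |ε-closure| = 2 + 1 = 3
  a|(bb)* → new start ε-reaches every alternative's start; at least one alternative accepts ε, so the union's new accept is reached too: |ε-closure| = 1 + 1 + 3 + 1 = 6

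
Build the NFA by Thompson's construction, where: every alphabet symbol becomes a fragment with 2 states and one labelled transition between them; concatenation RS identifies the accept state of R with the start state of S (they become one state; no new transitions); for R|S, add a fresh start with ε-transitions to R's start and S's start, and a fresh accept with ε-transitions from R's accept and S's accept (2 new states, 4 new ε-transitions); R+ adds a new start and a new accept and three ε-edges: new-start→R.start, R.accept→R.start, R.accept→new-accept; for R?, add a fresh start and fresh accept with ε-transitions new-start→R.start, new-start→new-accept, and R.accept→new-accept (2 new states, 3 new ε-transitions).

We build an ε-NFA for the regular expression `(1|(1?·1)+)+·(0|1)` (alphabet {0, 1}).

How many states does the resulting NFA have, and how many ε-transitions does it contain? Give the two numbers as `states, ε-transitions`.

Per subexpression:
Each of the 5 symbol leaves contributes 2 states and 0 ε-transitions.
  1? = 4 states, 3 ε-transitions
  1?·1 = 5 states, 3 ε-transitions
  (1?·1)+ = 7 states, 6 ε-transitions
  1|(1?·1)+ = 11 states, 10 ε-transitions
  (1|(1?·1)+)+ = 13 states, 13 ε-transitions
  0|1 = 6 states, 4 ε-transitions
  (1|(1?·1)+)+·(0|1) = 18 states, 17 ε-transitions

18, 17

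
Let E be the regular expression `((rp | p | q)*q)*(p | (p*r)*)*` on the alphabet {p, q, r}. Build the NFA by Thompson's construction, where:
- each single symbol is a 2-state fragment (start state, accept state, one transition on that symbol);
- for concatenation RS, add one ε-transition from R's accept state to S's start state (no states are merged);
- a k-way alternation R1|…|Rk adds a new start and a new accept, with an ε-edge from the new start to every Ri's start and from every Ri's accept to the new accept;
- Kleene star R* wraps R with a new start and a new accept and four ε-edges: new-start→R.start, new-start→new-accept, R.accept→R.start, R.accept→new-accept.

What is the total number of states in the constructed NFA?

30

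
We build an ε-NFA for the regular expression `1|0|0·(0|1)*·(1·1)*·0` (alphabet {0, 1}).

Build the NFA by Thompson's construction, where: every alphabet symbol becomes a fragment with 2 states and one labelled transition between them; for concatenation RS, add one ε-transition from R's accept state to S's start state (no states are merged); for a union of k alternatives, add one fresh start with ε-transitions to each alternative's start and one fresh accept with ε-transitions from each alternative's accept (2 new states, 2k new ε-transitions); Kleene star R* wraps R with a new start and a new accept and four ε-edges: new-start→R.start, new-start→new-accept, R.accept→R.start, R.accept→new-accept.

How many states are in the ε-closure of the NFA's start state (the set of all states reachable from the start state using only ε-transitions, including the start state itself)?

4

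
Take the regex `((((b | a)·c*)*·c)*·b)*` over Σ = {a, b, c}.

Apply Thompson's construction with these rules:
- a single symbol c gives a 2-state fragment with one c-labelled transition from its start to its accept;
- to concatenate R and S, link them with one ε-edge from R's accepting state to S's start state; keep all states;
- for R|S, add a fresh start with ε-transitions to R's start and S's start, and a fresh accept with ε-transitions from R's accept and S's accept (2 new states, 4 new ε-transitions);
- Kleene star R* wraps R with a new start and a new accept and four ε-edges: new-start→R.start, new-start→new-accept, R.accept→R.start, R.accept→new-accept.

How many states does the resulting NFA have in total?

20

Recursing over subexpressions:
Each of the 5 symbol leaves contributes a 2-state fragment.
  b | a : 6 states
  c* : 4 states
  (b | a)·c* : 10 states
  ((b | a)·c*)* : 12 states
  ((b | a)·c*)*·c : 14 states
  (((b | a)·c*)*·c)* : 16 states
  (((b | a)·c*)*·c)*·b : 18 states
  ((((b | a)·c*)*·c)*·b)* : 20 states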